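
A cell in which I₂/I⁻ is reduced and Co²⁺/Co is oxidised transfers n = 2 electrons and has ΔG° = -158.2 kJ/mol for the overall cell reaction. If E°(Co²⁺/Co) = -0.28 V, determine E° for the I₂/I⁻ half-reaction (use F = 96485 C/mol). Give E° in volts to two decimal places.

+0.54 V

E°cell = −ΔG°/(nF) = −(-158.2×10³)/((2)(96485)) = +0.820 V.
Since I₂/I⁻ is the cathode and Co²⁺/Co the anode, E°cell = E°(I₂/I⁻) − E°(Co²⁺/Co).
So E°(I₂/I⁻) = E°cell + E°(Co²⁺/Co) = +0.820 + (-0.28) = +0.54 V.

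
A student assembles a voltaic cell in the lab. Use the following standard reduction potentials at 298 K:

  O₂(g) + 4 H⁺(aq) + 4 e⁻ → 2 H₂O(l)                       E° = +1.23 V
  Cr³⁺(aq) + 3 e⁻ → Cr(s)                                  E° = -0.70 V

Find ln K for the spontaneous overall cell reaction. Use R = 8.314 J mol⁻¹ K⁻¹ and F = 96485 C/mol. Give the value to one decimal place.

901.9

Cathode: O₂/H₂O; anode: Cr³⁺/Cr. E°cell = (+1.23) − (-0.70) = +1.93 V, with n = 12.
ΔG° = −nFE° = −RT ln K, so ln K = nFE°/(RT) = (12)(96485)(+1.93) / ((8.314)(298)) = 901.928.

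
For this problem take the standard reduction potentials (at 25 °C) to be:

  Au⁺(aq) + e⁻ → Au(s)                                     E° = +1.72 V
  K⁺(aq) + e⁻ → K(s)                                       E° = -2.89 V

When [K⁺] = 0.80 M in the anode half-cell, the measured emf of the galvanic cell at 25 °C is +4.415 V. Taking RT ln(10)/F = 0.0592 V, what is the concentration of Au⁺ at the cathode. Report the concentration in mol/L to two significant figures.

0.00041 M

Au⁺/Au is the cathode, K⁺/K the anode: E°cell = +4.61 V, n = 1.
Overall reaction: Au⁺(aq) + K(s) → Au(s) + K⁺(aq); Q = [K⁺]^1/[Au⁺]^1.
From E = E° − (0.0592/n) log Q: log Q = (E° − E)·n/0.0592 = (+4.61 − (+4.415))·1/0.0592 = 3.2939.
So 1·log[Au⁺] = 1·log(0.8) − log Q = -0.0969 − (3.2939) = -3.3908; [Au⁺] = 10^(-3.3908) ≈ 0.00041 M.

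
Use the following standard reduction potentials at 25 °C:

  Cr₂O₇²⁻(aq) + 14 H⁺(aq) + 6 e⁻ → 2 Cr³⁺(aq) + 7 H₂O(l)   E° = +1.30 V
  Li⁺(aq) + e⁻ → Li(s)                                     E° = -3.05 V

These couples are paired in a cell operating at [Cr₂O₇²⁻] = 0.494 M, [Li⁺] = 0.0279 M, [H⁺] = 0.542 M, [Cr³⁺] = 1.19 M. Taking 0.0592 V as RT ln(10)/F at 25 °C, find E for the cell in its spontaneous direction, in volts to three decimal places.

Cr₂O₇²⁻/Cr³⁺ is the cathode (higher E°), Li⁺/Li the anode: E°cell = +1.30 − (-3.05) = +4.35 V, n = 6.
Overall: Cr₂O₇²⁻(aq) + 14 H⁺(aq) + 6 Li(s) → 2 Cr³⁺(aq) + 7 H₂O(l) + 6 Li⁺(aq)
Q = [Cr³⁺]^2·[Li⁺]^6 / ([Cr₂O₇²⁻]·[H⁺]^14); log Q = -5.145.
E = E° − (0.0592/n) log Q = +4.35 − (0.0592/6)(-5.145) = +4.401 V.

+4.401 V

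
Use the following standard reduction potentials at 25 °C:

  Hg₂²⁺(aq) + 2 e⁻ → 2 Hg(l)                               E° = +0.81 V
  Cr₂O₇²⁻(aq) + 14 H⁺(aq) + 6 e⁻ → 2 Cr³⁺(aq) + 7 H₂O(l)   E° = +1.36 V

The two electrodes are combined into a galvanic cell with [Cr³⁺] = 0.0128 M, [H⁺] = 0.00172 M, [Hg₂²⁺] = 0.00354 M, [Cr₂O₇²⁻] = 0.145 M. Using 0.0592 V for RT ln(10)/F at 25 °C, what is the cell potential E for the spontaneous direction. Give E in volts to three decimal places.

Cr₂O₇²⁻/Cr³⁺ is the cathode (higher E°), Hg₂²⁺/Hg the anode: E°cell = +1.36 − (+0.81) = +0.55 V, n = 6.
Overall: Cr₂O₇²⁻(aq) + 14 H⁺(aq) + 6 Hg(l) → 2 Cr³⁺(aq) + 7 H₂O(l) + 3 Hg₂²⁺(aq)
Q = [Cr³⁺]^2·[Hg₂²⁺]^3 / ([Cr₂O₇²⁻]·[H⁺]^14); log Q = 28.403.
E = E° − (0.0592/n) log Q = +0.55 − (0.0592/6)(28.403) = +0.270 V.

+0.270 V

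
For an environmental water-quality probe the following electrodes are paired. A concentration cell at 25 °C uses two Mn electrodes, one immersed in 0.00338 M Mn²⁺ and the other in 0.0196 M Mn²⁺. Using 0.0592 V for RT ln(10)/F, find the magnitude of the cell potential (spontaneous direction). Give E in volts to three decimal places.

+0.023 V

For a concentration cell E°cell = 0. The 0.0196 M side is the cathode (reduction is favoured where [Mn²⁺] is higher).
With n = 2, E = −(0.0592/2) log([Mn²⁺]ₐₙ/[Mn²⁺]꜀ₐₜ) = −(0.0592/2) log(0.00338/0.0196) = −(0.0592/2)(-0.763) = +0.023 V.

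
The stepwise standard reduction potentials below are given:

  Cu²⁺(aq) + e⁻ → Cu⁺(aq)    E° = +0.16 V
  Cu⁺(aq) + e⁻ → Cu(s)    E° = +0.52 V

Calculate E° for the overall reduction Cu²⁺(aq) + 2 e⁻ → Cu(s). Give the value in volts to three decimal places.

+0.340 V

Adding the free-energy changes (−nFE°) of the two steps gives −n₃FE°₃ = −n₁FE°₁ − n₂FE°₂.
E°₃ = (1×+0.16 + 1×+0.52) / 2 = (+0.680) / 2 = +0.340 V.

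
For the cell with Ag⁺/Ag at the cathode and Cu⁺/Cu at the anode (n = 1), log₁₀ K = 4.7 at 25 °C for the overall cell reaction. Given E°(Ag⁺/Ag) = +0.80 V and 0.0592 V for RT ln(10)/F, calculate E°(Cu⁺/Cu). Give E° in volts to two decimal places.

+0.52 V

E°cell = (0.0592/n)·log K = (0.0592/1)(4.7) = +0.278 V.
Since Ag⁺/Ag is the cathode and Cu⁺/Cu the anode, E°cell = E°(Ag⁺/Ag) − E°(Cu⁺/Cu).
So E°(Cu⁺/Cu) = E°(Ag⁺/Ag) − E°cell = (+0.80) − (+0.278) = +0.52 V.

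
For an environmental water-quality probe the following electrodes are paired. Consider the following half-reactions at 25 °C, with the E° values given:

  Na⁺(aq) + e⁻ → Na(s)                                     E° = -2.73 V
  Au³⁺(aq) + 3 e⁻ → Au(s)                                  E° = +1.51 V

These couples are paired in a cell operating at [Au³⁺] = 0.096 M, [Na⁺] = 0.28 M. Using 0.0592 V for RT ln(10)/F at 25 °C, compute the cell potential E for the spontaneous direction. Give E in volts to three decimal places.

Au³⁺/Au is the cathode (higher E°), Na⁺/Na the anode: E°cell = +1.51 − (-2.73) = +4.24 V, n = 3.
Overall: Au³⁺(aq) + 3 Na(s) → Au(s) + 3 Na⁺(aq)
Q = [Na⁺]^3 / ([Au³⁺]); log Q = -0.641.
E = E° − (0.0592/n) log Q = +4.24 − (0.0592/3)(-0.641) = +4.253 V.

+4.253 V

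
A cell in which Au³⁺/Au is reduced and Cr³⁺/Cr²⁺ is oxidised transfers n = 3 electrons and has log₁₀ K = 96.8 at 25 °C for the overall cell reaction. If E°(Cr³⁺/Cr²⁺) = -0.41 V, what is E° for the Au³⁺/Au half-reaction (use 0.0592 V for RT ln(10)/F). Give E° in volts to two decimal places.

E°cell = (0.0592/n)·log K = (0.0592/3)(96.8) = +1.910 V.
Since Au³⁺/Au is the cathode and Cr³⁺/Cr²⁺ the anode, E°cell = E°(Au³⁺/Au) − E°(Cr³⁺/Cr²⁺).
So E°(Au³⁺/Au) = E°cell + E°(Cr³⁺/Cr²⁺) = +1.910 + (-0.41) = +1.50 V.

+1.50 V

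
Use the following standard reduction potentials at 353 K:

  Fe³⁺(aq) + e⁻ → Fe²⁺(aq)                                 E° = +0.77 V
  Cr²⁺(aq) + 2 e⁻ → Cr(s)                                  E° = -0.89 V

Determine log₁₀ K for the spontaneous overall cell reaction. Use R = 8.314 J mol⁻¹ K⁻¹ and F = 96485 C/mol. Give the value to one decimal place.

47.4

Cathode: Fe³⁺/Fe²⁺; anode: Cr²⁺/Cr. E°cell = (+0.77) − (-0.89) = +1.66 V, with n = 2.
ΔG° = −nFE° = −RT ln K, so ln K = nFE°/(RT) = (2)(96485)(+1.66) / ((8.314)(353)) = 109.147.
log₁₀ K = 109.147 / ln 10 = 47.4.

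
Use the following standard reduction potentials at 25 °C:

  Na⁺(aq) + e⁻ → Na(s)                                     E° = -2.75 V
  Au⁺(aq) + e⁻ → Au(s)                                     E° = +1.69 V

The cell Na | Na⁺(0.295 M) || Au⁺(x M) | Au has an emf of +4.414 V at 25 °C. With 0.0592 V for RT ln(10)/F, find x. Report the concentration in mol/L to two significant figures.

Au⁺/Au is the cathode, Na⁺/Na the anode: E°cell = +4.44 V, n = 1.
Overall reaction: Au⁺(aq) + Na(s) → Au(s) + Na⁺(aq); Q = [Na⁺]^1/[Au⁺]^1.
From E = E° − (0.0592/n) log Q: log Q = (E° − E)·n/0.0592 = (+4.44 − (+4.414))·1/0.0592 = 0.4392.
So 1·log[Au⁺] = 1·log(0.295) − log Q = -0.5302 − (0.4392) = -0.9694; [Au⁺] = 10^(-0.9694) ≈ 0.11 M.

0.11 M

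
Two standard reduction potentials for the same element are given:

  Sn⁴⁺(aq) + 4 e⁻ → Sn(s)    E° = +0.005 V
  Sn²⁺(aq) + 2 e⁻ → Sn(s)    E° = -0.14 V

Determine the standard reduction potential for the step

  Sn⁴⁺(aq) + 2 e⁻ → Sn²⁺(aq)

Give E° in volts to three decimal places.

+0.150 V

Sequential free energies add, so n₃E°₃ = n₁E°₁ + n₂E°₂.
With n₃ = 4, and the known step contributing 2×(-0.14) V, the unknown satisfies 2·E° = 4×(+0.005) − 2×(-0.14) = +0.300.
E° = +0.300 / 2 = +0.150 V.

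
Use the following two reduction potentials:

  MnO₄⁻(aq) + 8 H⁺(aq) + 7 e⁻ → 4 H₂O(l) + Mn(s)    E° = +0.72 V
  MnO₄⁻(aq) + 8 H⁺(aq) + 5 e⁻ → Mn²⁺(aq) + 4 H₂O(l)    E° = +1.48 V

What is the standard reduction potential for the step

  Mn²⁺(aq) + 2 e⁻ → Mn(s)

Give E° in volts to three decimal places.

-1.180 V

Sequential free energies add, so n₃E°₃ = n₁E°₁ + n₂E°₂.
With n₃ = 7, and the known step contributing 5×(+1.48) V, the unknown satisfies 2·E° = 7×(+0.72) − 5×(+1.48) = -2.360.
E° = -2.360 / 2 = -1.180 V.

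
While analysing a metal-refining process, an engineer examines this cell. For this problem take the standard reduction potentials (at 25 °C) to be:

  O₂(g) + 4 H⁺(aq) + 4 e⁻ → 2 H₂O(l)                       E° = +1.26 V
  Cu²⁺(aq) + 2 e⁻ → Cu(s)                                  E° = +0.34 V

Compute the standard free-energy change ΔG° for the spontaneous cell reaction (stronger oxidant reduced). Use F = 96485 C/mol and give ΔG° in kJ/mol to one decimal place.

-355.1 kJ/mol

O₂/H₂O (E° = +1.26 V) is the cathode; Cu²⁺/Cu (E° = +0.34 V) is the anode, so E°cell = +0.92 V.
Balancing electrons gives n = 4 (lcm of 4 and 2).
ΔG° = −nFE° = −(4)(96485)(+0.92) = -355,065 J = -355.1 kJ/mol.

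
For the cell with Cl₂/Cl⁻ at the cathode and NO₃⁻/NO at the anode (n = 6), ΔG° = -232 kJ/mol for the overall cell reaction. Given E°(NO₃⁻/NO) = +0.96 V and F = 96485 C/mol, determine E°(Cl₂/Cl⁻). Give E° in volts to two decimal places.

+1.36 V

E°cell = −ΔG°/(nF) = −(-232×10³)/((6)(96485)) = +0.401 V.
Since Cl₂/Cl⁻ is the cathode and NO₃⁻/NO the anode, E°cell = E°(Cl₂/Cl⁻) − E°(NO₃⁻/NO).
So E°(Cl₂/Cl⁻) = E°cell + E°(NO₃⁻/NO) = +0.401 + (+0.96) = +1.36 V.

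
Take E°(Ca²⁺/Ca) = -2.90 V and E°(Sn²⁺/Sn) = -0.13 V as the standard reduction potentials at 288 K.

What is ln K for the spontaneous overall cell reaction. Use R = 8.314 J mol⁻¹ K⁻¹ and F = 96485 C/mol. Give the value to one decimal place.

223.2

Cathode: Sn²⁺/Sn; anode: Ca²⁺/Ca. E°cell = (-0.13) − (-2.90) = +2.77 V, with n = 2.
ΔG° = −nFE° = −RT ln K, so ln K = nFE°/(RT) = (2)(96485)(+2.77) / ((8.314)(288)) = 223.237.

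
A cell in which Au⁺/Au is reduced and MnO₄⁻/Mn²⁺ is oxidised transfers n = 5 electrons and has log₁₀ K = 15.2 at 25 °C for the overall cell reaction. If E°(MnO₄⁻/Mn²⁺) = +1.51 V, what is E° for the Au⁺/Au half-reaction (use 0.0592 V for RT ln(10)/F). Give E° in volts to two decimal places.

+1.69 V

E°cell = (0.0592/n)·log K = (0.0592/5)(15.2) = +0.180 V.
Since Au⁺/Au is the cathode and MnO₄⁻/Mn²⁺ the anode, E°cell = E°(Au⁺/Au) − E°(MnO₄⁻/Mn²⁺).
So E°(Au⁺/Au) = E°cell + E°(MnO₄⁻/Mn²⁺) = +0.180 + (+1.51) = +1.69 V.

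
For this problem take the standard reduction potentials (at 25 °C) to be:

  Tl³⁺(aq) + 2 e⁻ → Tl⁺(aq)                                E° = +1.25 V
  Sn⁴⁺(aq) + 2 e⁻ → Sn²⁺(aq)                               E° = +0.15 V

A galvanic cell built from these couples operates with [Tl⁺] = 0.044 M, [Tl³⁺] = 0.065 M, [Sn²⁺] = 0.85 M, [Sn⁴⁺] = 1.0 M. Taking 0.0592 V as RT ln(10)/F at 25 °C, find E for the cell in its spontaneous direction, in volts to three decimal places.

+1.103 V

Tl³⁺/Tl⁺ is the cathode (higher E°), Sn⁴⁺/Sn²⁺ the anode: E°cell = +1.25 − (+0.15) = +1.10 V, n = 2.
Overall: Tl³⁺(aq) + Sn²⁺(aq) → Tl⁺(aq) + Sn⁴⁺(aq)
Q = [Tl⁺]·[Sn⁴⁺] / ([Tl³⁺]·[Sn²⁺]); log Q = -0.099.
E = E° − (0.0592/n) log Q = +1.10 − (0.0592/2)(-0.099) = +1.103 V.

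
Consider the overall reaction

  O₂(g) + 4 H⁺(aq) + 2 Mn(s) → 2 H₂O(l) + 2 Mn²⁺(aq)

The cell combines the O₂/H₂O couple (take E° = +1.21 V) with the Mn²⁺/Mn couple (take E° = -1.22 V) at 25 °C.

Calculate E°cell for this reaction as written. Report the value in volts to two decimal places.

+2.43 V

The O₂/H₂O couple has the higher reduction potential, so it is the cathode; Mn²⁺/Mn is oxidised at the anode.
E°cell = E°(cathode) − E°(anode) = (+1.21) − (-1.22) = +2.43 V.
Since E°cell > 0, the reaction is spontaneous under standard conditions.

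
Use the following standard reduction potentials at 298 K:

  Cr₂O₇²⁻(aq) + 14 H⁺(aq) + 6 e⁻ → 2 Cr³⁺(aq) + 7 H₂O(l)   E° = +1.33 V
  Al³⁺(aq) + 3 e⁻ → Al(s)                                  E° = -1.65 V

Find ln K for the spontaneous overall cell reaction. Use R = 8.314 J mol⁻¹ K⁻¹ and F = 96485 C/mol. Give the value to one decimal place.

Cathode: Cr₂O₇²⁻/Cr³⁺; anode: Al³⁺/Al. E°cell = (+1.33) − (-1.65) = +2.98 V, with n = 6.
ΔG° = −nFE° = −RT ln K, so ln K = nFE°/(RT) = (6)(96485)(+2.98) / ((8.314)(298)) = 696.307.

696.3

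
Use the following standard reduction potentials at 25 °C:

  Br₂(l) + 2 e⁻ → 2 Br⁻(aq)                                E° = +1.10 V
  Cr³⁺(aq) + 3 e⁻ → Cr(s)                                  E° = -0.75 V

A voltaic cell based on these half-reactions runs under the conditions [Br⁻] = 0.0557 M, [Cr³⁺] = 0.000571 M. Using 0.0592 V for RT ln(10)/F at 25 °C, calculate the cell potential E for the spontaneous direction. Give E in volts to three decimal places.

Br₂/Br⁻ is the cathode (higher E°), Cr³⁺/Cr the anode: E°cell = +1.10 − (-0.75) = +1.85 V, n = 6.
Overall: 3 Br₂(l) + 2 Cr(s) → 6 Br⁻(aq) + 2 Cr³⁺(aq)
Q = [Br⁻]^6·[Cr³⁺]^2; log Q = -14.012.
E = E° − (0.0592/n) log Q = +1.85 − (0.0592/6)(-14.012) = +1.988 V.

+1.988 V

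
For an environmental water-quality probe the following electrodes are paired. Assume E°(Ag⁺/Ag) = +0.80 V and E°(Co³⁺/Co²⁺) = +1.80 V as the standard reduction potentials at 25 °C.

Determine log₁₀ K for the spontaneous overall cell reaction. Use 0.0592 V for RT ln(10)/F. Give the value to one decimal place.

16.9

Cathode: Co³⁺/Co²⁺; anode: Ag⁺/Ag. E°cell = +1.00 V, n = 1.
log K = nE°cell / 0.0592 = (1)(+1.00) / 0.0592 = 16.9.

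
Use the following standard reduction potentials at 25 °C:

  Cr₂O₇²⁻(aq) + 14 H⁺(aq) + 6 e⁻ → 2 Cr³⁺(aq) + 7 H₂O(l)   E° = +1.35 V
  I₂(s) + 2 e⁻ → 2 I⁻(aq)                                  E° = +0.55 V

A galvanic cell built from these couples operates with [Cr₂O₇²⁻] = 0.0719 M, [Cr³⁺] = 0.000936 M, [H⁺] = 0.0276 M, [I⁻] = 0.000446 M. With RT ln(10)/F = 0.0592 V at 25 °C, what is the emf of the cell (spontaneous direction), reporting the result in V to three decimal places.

+0.435 V

Cr₂O₇²⁻/Cr³⁺ is the cathode (higher E°), I₂/I⁻ the anode: E°cell = +1.35 − (+0.55) = +0.80 V, n = 6.
Overall: Cr₂O₇²⁻(aq) + 14 H⁺(aq) + 6 I⁻(aq) → 2 Cr³⁺(aq) + 7 H₂O(l) + 3 I₂(s)
Q = [Cr³⁺]^2 / ([Cr₂O₇²⁻]·[H⁺]^14·[I⁻]^6); log Q = 37.017.
E = E° − (0.0592/n) log Q = +0.80 − (0.0592/6)(37.017) = +0.435 V.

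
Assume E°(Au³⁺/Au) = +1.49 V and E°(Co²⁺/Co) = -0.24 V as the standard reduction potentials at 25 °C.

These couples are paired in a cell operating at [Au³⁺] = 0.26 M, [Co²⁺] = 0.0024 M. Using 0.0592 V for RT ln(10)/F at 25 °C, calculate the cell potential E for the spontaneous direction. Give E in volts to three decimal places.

Au³⁺/Au is the cathode (higher E°), Co²⁺/Co the anode: E°cell = +1.49 − (-0.24) = +1.73 V, n = 6.
Overall: 2 Au³⁺(aq) + 3 Co(s) → 2 Au(s) + 3 Co²⁺(aq)
Q = [Co²⁺]^3 / ([Au³⁺]^2); log Q = -6.689.
E = E° − (0.0592/n) log Q = +1.73 − (0.0592/6)(-6.689) = +1.796 V.

+1.796 V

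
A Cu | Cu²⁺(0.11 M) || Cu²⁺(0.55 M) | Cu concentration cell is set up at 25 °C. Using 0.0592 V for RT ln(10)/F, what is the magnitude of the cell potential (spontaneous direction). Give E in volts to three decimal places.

For a concentration cell E°cell = 0. The 0.55 M side is the cathode (reduction is favoured where [Cu²⁺] is higher).
With n = 2, E = −(0.0592/2) log([Cu²⁺]ₐₙ/[Cu²⁺]꜀ₐₜ) = −(0.0592/2) log(0.11/0.55) = −(0.0592/2)(-0.699) = +0.021 V.

+0.021 V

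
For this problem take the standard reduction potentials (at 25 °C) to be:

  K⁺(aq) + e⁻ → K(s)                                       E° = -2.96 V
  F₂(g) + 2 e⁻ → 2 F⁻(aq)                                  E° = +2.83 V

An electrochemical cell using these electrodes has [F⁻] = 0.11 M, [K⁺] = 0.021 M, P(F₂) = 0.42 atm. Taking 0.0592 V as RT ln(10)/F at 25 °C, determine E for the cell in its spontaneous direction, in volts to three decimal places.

F₂/F⁻ is the cathode (higher E°), K⁺/K the anode: E°cell = +2.83 − (-2.96) = +5.79 V, n = 2.
Overall: F₂(g) + 2 K(s) → 2 F⁻(aq) + 2 K⁺(aq)
Q = [F⁻]^2·[K⁺]^2 / (P(F₂)); log Q = -4.896.
E = E° − (0.0592/n) log Q = +5.79 − (0.0592/2)(-4.896) = +5.935 V.

+5.935 V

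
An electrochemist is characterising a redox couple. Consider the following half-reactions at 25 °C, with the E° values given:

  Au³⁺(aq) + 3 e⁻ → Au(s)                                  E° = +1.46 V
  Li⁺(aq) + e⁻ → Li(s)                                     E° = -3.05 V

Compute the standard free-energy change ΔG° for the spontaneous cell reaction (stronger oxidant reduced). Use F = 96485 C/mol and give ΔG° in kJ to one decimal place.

Au³⁺/Au (E° = +1.46 V) is the cathode; Li⁺/Li (E° = -3.05 V) is the anode, so E°cell = +4.51 V.
Balancing electrons gives n = 3 (lcm of 3 and 1).
ΔG° = −nFE° = −(3)(96485)(+4.51) = -1,305,442 J = -1305.4 kJ.

-1305.4 kJ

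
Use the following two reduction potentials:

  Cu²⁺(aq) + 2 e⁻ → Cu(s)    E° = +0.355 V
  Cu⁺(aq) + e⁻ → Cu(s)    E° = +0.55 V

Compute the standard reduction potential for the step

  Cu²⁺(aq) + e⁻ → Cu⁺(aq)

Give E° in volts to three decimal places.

Sequential free energies add, so n₃E°₃ = n₁E°₁ + n₂E°₂.
With n₃ = 2, and the known step contributing 1×(+0.55) V, the unknown satisfies 1·E° = 2×(+0.355) − 1×(+0.55) = +0.160.
E° = +0.160 / 1 = +0.160 V.

+0.160 V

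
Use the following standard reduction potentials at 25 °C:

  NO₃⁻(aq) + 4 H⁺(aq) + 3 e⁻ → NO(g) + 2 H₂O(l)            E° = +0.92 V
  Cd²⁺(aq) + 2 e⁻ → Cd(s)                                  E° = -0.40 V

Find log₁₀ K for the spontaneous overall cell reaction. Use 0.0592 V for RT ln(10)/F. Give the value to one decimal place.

Cathode: NO₃⁻/NO; anode: Cd²⁺/Cd. E°cell = +1.32 V, n = 6.
log K = nE°cell / 0.0592 = (6)(+1.32) / 0.0592 = 133.8.

133.8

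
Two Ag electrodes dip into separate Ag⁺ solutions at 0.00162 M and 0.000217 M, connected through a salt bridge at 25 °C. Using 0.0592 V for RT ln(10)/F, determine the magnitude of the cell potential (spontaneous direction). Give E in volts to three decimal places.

+0.052 V

For a concentration cell E°cell = 0. The 0.00162 M side is the cathode (reduction is favoured where [Ag⁺] is higher).
With n = 1, E = −(0.0592/1) log([Ag⁺]ₐₙ/[Ag⁺]꜀ₐₜ) = −(0.0592/1) log(0.000217/0.00162) = −(0.0592/1)(-0.873) = +0.052 V.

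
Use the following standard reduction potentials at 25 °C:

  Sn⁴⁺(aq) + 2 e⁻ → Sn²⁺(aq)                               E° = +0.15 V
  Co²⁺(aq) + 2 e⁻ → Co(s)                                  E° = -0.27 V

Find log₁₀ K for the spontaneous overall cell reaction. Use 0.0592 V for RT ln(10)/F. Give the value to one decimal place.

Cathode: Sn⁴⁺/Sn²⁺; anode: Co²⁺/Co. E°cell = +0.42 V, n = 2.
log K = nE°cell / 0.0592 = (2)(+0.42) / 0.0592 = 14.2.

14.2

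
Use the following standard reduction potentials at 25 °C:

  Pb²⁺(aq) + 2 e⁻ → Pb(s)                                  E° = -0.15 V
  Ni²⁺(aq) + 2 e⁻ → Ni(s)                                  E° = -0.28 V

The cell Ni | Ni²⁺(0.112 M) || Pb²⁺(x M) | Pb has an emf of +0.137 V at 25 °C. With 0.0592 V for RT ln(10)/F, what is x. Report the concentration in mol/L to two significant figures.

Pb²⁺/Pb is the cathode, Ni²⁺/Ni the anode: E°cell = +0.13 V, n = 2.
Overall reaction: Pb²⁺(aq) + Ni(s) → Pb(s) + Ni²⁺(aq); Q = [Ni²⁺]^1/[Pb²⁺]^1.
From E = E° − (0.0592/n) log Q: log Q = (E° − E)·n/0.0592 = (+0.13 − (+0.137))·2/0.0592 = -0.2365.
So 1·log[Pb²⁺] = 1·log(0.112) − log Q = -0.9508 − (-0.2365) = -0.7143; [Pb²⁺] = 10^(-0.7143) ≈ 0.19 M.

0.19 M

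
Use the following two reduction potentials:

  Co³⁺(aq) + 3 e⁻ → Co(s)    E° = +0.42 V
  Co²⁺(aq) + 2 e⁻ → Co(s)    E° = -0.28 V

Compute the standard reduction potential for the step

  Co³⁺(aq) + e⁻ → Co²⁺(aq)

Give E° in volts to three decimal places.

+1.820 V

Sequential free energies add, so n₃E°₃ = n₁E°₁ + n₂E°₂.
With n₃ = 3, and the known step contributing 2×(-0.28) V, the unknown satisfies 1·E° = 3×(+0.42) − 2×(-0.28) = +1.820.
E° = +1.820 / 1 = +1.820 V.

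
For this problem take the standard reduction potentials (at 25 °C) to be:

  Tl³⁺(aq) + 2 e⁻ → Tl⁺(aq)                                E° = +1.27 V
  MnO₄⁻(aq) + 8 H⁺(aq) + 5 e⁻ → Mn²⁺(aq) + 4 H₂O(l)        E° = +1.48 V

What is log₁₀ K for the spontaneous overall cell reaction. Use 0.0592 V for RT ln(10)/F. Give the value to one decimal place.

35.5

Cathode: MnO₄⁻/Mn²⁺; anode: Tl³⁺/Tl⁺. E°cell = +0.21 V, n = 10.
log K = nE°cell / 0.0592 = (10)(+0.21) / 0.0592 = 35.5.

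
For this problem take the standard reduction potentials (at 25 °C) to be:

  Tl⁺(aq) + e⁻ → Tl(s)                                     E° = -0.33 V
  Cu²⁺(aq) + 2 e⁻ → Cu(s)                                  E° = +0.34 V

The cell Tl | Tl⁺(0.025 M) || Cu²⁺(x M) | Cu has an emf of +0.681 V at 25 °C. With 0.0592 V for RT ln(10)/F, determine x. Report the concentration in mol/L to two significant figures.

Cu²⁺/Cu is the cathode, Tl⁺/Tl the anode: E°cell = +0.67 V, n = 2.
Overall reaction: Cu²⁺(aq) + 2 Tl(s) → Cu(s) + 2 Tl⁺(aq); Q = [Tl⁺]^2/[Cu²⁺]^1.
From E = E° − (0.0592/n) log Q: log Q = (E° − E)·n/0.0592 = (+0.67 − (+0.681))·2/0.0592 = -0.3716.
So 1·log[Cu²⁺] = 2·log(0.025) − log Q = -3.2041 − (-0.3716) = -2.8325; [Cu²⁺] = 10^(-2.8325) ≈ 0.0015 M.

0.0015 M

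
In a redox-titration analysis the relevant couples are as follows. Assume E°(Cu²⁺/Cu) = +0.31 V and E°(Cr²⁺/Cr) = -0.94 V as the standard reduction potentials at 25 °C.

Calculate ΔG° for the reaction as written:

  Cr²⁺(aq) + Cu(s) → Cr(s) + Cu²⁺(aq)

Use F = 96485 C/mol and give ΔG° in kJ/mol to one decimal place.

+241.2 kJ/mol

As written, Cr²⁺/Cr is reduced (cathode) and Cu²⁺/Cu is oxidised (anode), so E°cell = (-0.94) − (+0.31) = -1.25 V.
Balancing electrons gives n = 2.
ΔG° = −nFE° = −(2)(96485)(-1.25) = 241,212 J = +241.2 kJ/mol.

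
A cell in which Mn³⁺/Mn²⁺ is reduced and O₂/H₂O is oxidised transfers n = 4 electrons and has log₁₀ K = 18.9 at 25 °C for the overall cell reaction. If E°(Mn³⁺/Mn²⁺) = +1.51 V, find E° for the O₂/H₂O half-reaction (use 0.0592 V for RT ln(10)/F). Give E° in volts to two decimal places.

+1.23 V

E°cell = (0.0592/n)·log K = (0.0592/4)(18.9) = +0.280 V.
Since Mn³⁺/Mn²⁺ is the cathode and O₂/H₂O the anode, E°cell = E°(Mn³⁺/Mn²⁺) − E°(O₂/H₂O).
So E°(O₂/H₂O) = E°(Mn³⁺/Mn²⁺) − E°cell = (+1.51) − (+0.280) = +1.23 V.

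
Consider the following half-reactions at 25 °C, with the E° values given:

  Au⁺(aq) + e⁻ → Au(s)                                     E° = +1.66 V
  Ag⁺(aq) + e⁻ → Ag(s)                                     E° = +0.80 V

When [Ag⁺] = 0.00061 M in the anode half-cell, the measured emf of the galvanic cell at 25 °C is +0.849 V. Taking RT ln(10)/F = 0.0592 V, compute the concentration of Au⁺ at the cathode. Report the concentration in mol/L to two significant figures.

0.00040 M

Au⁺/Au is the cathode, Ag⁺/Ag the anode: E°cell = +0.86 V, n = 1.
Overall reaction: Au⁺(aq) + Ag(s) → Au(s) + Ag⁺(aq); Q = [Ag⁺]^1/[Au⁺]^1.
From E = E° − (0.0592/n) log Q: log Q = (E° − E)·n/0.0592 = (+0.86 − (+0.849))·1/0.0592 = 0.1858.
So 1·log[Au⁺] = 1·log(0.00061) − log Q = -3.2147 − (0.1858) = -3.4005; [Au⁺] = 10^(-3.4005) ≈ 0.00040 M.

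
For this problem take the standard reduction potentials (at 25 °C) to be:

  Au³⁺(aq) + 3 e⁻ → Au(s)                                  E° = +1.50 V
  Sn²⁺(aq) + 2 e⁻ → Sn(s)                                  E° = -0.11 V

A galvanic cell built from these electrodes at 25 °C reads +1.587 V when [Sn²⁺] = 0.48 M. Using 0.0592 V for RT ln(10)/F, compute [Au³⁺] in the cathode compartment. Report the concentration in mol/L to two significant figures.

0.023 M

Au³⁺/Au is the cathode, Sn²⁺/Sn the anode: E°cell = +1.61 V, n = 6.
Overall reaction: 2 Au³⁺(aq) + 3 Sn(s) → 2 Au(s) + 3 Sn²⁺(aq); Q = [Sn²⁺]^3/[Au³⁺]^2.
From E = E° − (0.0592/n) log Q: log Q = (E° − E)·n/0.0592 = (+1.61 − (+1.587))·6/0.0592 = 2.3311.
So 2·log[Au³⁺] = 3·log(0.48) − log Q = -0.9563 − (2.3311) = -3.2874; log[Au³⁺] = -3.2874 / 2 = -1.6437; [Au³⁺] = 10^(-1.6437) ≈ 0.023 M.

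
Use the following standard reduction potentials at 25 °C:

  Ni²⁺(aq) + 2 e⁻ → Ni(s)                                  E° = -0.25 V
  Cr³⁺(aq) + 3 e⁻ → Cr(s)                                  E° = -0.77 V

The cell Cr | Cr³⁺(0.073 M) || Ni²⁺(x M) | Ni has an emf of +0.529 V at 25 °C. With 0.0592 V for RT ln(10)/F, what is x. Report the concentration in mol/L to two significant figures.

0.35 M

Ni²⁺/Ni is the cathode, Cr³⁺/Cr the anode: E°cell = +0.52 V, n = 6.
Overall reaction: 3 Ni²⁺(aq) + 2 Cr(s) → 3 Ni(s) + 2 Cr³⁺(aq); Q = [Cr³⁺]^2/[Ni²⁺]^3.
From E = E° − (0.0592/n) log Q: log Q = (E° − E)·n/0.0592 = (+0.52 − (+0.529))·6/0.0592 = -0.9122.
So 3·log[Ni²⁺] = 2·log(0.073) − log Q = -2.2734 − (-0.9122) = -1.3612; log[Ni²⁺] = -1.3612 / 3 = -0.4537; [Ni²⁺] = 10^(-0.4537) ≈ 0.35 M.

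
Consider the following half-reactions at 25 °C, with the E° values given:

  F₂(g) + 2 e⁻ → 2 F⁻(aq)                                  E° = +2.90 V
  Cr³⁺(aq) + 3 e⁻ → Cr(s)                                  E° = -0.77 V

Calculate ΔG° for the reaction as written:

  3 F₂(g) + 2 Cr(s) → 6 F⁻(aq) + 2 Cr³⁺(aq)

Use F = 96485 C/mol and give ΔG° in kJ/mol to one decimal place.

As written, F₂/F⁻ is reduced (cathode) and Cr³⁺/Cr is oxidised (anode), so E°cell = (+2.90) − (-0.77) = +3.67 V.
Balancing electrons gives n = 6.
ΔG° = −nFE° = −(6)(96485)(+3.67) = -2,124,600 J = -2124.6 kJ/mol.

-2124.6 kJ/mol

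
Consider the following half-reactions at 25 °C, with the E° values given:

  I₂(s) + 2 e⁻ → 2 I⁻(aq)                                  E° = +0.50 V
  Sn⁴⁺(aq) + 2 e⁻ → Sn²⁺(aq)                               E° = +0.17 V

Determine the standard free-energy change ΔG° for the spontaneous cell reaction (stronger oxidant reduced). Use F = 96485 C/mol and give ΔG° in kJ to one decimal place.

-63.7 kJ

I₂/I⁻ (E° = +0.50 V) is the cathode; Sn⁴⁺/Sn²⁺ (E° = +0.17 V) is the anode, so E°cell = +0.33 V.
Balancing electrons gives n = 2 (lcm of 2 and 2).
ΔG° = −nFE° = −(2)(96485)(+0.33) = -63,680 J = -63.7 kJ.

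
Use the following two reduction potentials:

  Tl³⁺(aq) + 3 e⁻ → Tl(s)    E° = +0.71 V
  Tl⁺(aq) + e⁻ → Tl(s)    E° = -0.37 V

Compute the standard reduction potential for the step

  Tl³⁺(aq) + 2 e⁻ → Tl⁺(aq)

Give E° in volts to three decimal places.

+1.250 V

Sequential free energies add, so n₃E°₃ = n₁E°₁ + n₂E°₂.
With n₃ = 3, and the known step contributing 1×(-0.37) V, the unknown satisfies 2·E° = 3×(+0.71) − 1×(-0.37) = +2.500.
E° = +2.500 / 2 = +1.250 V.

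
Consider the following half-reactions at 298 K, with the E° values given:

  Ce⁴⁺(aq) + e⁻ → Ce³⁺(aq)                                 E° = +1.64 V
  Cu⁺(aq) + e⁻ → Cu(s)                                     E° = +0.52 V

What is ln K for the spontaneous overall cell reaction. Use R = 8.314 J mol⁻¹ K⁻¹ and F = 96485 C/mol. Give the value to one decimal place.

Cathode: Ce⁴⁺/Ce³⁺; anode: Cu⁺/Cu. E°cell = (+1.64) − (+0.52) = +1.12 V, with n = 1.
ΔG° = −nFE° = −RT ln K, so ln K = nFE°/(RT) = (1)(96485)(+1.12) / ((8.314)(298)) = 43.617.

43.6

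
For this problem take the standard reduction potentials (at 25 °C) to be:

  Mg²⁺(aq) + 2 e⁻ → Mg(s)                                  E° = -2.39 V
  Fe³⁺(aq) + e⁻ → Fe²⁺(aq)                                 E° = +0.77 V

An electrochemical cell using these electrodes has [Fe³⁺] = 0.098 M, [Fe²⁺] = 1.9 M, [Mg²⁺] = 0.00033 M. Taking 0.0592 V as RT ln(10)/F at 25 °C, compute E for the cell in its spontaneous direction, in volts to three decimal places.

Fe³⁺/Fe²⁺ is the cathode (higher E°), Mg²⁺/Mg the anode: E°cell = +0.77 − (-2.39) = +3.16 V, n = 2.
Overall: 2 Fe³⁺(aq) + Mg(s) → 2 Fe²⁺(aq) + Mg²⁺(aq)
Q = [Fe²⁺]^2·[Mg²⁺] / ([Fe³⁺]^2); log Q = -0.906.
E = E° − (0.0592/n) log Q = +3.16 − (0.0592/2)(-0.906) = +3.187 V.

+3.187 V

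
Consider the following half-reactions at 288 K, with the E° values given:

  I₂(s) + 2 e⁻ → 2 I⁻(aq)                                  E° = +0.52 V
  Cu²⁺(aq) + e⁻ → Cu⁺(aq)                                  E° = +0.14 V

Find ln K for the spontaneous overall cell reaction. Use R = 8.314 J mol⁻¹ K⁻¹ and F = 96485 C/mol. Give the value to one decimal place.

Cathode: I₂/I⁻; anode: Cu²⁺/Cu⁺. E°cell = (+0.52) − (+0.14) = +0.38 V, with n = 2.
ΔG° = −nFE° = −RT ln K, so ln K = nFE°/(RT) = (2)(96485)(+0.38) / ((8.314)(288)) = 30.625.

30.6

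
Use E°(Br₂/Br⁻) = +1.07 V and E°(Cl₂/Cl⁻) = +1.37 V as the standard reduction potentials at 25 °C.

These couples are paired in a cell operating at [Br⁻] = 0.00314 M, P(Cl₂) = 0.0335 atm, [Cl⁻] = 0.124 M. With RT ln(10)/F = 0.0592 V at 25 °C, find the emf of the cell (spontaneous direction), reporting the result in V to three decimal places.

+0.162 V

Cl₂/Cl⁻ is the cathode (higher E°), Br₂/Br⁻ the anode: E°cell = +1.37 − (+1.07) = +0.30 V, n = 2.
Overall: Cl₂(g) + 2 Br⁻(aq) → 2 Cl⁻(aq) + Br₂(l)
Q = [Cl⁻]^2 / (P(Cl₂)·[Br⁻]^2); log Q = 4.668.
E = E° − (0.0592/n) log Q = +0.30 − (0.0592/2)(4.668) = +0.162 V.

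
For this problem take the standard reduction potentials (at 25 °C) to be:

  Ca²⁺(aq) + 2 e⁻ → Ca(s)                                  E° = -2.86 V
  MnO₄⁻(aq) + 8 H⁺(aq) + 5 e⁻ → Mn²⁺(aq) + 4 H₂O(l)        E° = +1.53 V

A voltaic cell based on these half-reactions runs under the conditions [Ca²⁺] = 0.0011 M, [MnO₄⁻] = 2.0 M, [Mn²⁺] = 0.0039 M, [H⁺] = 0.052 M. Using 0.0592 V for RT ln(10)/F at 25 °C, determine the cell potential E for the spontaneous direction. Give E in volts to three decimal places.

MnO₄⁻/Mn²⁺ is the cathode (higher E°), Ca²⁺/Ca the anode: E°cell = +1.53 − (-2.86) = +4.39 V, n = 10.
Overall: 2 MnO₄⁻(aq) + 16 H⁺(aq) + 5 Ca(s) → 2 Mn²⁺(aq) + 8 H₂O(l) + 5 Ca²⁺(aq)
Q = [Mn²⁺]^2·[Ca²⁺]^5 / ([MnO₄⁻]^2·[H⁺]^16); log Q = 0.331.
E = E° − (0.0592/n) log Q = +4.39 − (0.0592/10)(0.331) = +4.388 V.

+4.388 V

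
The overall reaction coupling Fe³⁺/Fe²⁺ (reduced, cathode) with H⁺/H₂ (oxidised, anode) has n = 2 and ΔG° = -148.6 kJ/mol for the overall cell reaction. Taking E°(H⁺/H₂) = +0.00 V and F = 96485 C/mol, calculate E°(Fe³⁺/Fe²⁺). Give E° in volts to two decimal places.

E°cell = −ΔG°/(nF) = −(-148.6×10³)/((2)(96485)) = +0.770 V.
Since Fe³⁺/Fe²⁺ is the cathode and H⁺/H₂ the anode, E°cell = E°(Fe³⁺/Fe²⁺) − E°(H⁺/H₂).
So E°(Fe³⁺/Fe²⁺) = E°cell + E°(H⁺/H₂) = +0.770 + (+0.00) = +0.77 V.

+0.77 V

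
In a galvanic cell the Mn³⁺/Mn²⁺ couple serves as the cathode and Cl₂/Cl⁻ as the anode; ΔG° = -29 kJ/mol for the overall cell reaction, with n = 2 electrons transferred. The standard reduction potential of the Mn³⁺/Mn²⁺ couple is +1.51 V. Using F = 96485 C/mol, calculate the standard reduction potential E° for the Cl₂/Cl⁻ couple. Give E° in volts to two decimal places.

E°cell = −ΔG°/(nF) = −(-29×10³)/((2)(96485)) = +0.150 V.
Since Mn³⁺/Mn²⁺ is the cathode and Cl₂/Cl⁻ the anode, E°cell = E°(Mn³⁺/Mn²⁺) − E°(Cl₂/Cl⁻).
So E°(Cl₂/Cl⁻) = E°(Mn³⁺/Mn²⁺) − E°cell = (+1.51) − (+0.150) = +1.36 V.

+1.36 V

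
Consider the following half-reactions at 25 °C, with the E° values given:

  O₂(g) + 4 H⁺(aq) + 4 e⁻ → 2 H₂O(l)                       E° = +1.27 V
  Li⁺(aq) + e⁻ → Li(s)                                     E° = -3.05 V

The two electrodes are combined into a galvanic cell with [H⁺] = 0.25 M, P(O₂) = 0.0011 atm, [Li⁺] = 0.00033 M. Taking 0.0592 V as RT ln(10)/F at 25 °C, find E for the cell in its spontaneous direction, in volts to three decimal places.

+4.447 V

O₂/H₂O is the cathode (higher E°), Li⁺/Li the anode: E°cell = +1.27 − (-3.05) = +4.32 V, n = 4.
Overall: O₂(g) + 4 H⁺(aq) + 4 Li(s) → 2 H₂O(l) + 4 Li⁺(aq)
Q = [Li⁺]^4 / (P(O₂)·[H⁺]^4); log Q = -8.559.
E = E° − (0.0592/n) log Q = +4.32 − (0.0592/4)(-8.559) = +4.447 V.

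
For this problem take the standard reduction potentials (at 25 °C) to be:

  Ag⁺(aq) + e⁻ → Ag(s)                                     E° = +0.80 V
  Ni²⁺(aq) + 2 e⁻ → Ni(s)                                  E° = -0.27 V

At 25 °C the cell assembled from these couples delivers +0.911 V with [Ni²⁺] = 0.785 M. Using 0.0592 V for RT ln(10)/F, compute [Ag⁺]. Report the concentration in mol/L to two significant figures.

0.0018 M

Ag⁺/Ag is the cathode, Ni²⁺/Ni the anode: E°cell = +1.07 V, n = 2.
Overall reaction: 2 Ag⁺(aq) + Ni(s) → 2 Ag(s) + Ni²⁺(aq); Q = [Ni²⁺]^1/[Ag⁺]^2.
From E = E° − (0.0592/n) log Q: log Q = (E° − E)·n/0.0592 = (+1.07 − (+0.911))·2/0.0592 = 5.3716.
So 2·log[Ag⁺] = 1·log(0.785) − log Q = -0.1051 − (5.3716) = -5.4767; log[Ag⁺] = -5.4767 / 2 = -2.7384; [Ag⁺] = 10^(-2.7384) ≈ 0.0018 M.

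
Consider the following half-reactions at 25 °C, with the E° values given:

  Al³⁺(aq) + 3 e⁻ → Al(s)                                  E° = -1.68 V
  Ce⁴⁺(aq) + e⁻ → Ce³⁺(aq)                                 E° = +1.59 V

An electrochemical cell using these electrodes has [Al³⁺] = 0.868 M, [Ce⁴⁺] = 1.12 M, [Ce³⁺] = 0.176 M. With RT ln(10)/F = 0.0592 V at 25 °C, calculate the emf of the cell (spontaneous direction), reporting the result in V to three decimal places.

+3.319 V

Ce⁴⁺/Ce³⁺ is the cathode (higher E°), Al³⁺/Al the anode: E°cell = +1.59 − (-1.68) = +3.27 V, n = 3.
Overall: 3 Ce⁴⁺(aq) + Al(s) → 3 Ce³⁺(aq) + Al³⁺(aq)
Q = [Ce³⁺]^3·[Al³⁺] / ([Ce⁴⁺]^3); log Q = -2.473.
E = E° − (0.0592/n) log Q = +3.27 − (0.0592/3)(-2.473) = +3.319 V.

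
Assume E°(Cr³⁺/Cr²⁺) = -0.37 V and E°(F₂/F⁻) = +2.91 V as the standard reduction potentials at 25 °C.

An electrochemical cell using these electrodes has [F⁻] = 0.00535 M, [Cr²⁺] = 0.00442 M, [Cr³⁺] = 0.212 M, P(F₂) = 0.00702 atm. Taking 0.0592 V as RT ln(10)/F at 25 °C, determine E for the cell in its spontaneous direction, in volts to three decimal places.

F₂/F⁻ is the cathode (higher E°), Cr³⁺/Cr²⁺ the anode: E°cell = +2.91 − (-0.37) = +3.28 V, n = 2.
Overall: F₂(g) + 2 Cr²⁺(aq) → 2 F⁻(aq) + 2 Cr³⁺(aq)
Q = [F⁻]^2·[Cr³⁺]^2 / (P(F₂)·[Cr²⁺]^2); log Q = 0.972.
E = E° − (0.0592/n) log Q = +3.28 − (0.0592/2)(0.972) = +3.251 V.

+3.251 V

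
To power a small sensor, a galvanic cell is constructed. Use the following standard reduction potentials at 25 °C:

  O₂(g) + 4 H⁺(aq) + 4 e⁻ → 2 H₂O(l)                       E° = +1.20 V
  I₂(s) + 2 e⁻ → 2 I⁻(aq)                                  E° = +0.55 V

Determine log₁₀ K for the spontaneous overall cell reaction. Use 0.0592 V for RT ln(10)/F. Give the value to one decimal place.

43.9

Cathode: O₂/H₂O; anode: I₂/I⁻. E°cell = +0.65 V, n = 4.
log K = nE°cell / 0.0592 = (4)(+0.65) / 0.0592 = 43.9.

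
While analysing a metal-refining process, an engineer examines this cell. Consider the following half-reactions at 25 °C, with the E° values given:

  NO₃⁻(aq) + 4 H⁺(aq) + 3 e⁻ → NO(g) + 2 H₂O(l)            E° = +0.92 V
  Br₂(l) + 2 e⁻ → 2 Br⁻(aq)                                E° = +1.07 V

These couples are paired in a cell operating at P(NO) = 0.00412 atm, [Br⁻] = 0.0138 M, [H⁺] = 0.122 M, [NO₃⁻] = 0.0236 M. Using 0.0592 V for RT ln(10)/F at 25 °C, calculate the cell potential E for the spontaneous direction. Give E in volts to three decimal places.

+0.317 V

Br₂/Br⁻ is the cathode (higher E°), NO₃⁻/NO the anode: E°cell = +1.07 − (+0.92) = +0.15 V, n = 6.
Overall: 3 Br₂(l) + 2 NO(g) + 4 H₂O(l) → 6 Br⁻(aq) + 2 NO₃⁻(aq) + 8 H⁺(aq)
Q = [Br⁻]^6·[NO₃⁻]^2·[H⁺]^8 / (P(NO)^2); log Q = -16.954.
E = E° − (0.0592/n) log Q = +0.15 − (0.0592/6)(-16.954) = +0.317 V.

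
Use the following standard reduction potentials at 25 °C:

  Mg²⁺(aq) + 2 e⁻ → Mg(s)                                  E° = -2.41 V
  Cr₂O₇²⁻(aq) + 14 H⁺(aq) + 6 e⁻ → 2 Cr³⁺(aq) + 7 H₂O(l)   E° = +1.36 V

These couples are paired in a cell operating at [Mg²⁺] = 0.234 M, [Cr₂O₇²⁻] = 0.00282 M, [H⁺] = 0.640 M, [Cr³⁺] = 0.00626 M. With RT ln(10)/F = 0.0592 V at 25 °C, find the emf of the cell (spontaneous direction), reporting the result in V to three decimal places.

Cr₂O₇²⁻/Cr³⁺ is the cathode (higher E°), Mg²⁺/Mg the anode: E°cell = +1.36 − (-2.41) = +3.77 V, n = 6.
Overall: Cr₂O₇²⁻(aq) + 14 H⁺(aq) + 3 Mg(s) → 2 Cr³⁺(aq) + 7 H₂O(l) + 3 Mg²⁺(aq)
Q = [Cr³⁺]^2·[Mg²⁺]^3 / ([Cr₂O₇²⁻]·[H⁺]^14); log Q = -1.036.
E = E° − (0.0592/n) log Q = +3.77 − (0.0592/6)(-1.036) = +3.780 V.

+3.780 V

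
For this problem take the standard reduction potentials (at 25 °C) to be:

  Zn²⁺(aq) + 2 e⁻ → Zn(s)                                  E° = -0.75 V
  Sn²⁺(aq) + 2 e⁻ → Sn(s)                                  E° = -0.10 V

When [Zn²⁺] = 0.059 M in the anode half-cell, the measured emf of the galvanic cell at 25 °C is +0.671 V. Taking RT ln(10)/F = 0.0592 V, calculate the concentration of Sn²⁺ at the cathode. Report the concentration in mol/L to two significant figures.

Sn²⁺/Sn is the cathode, Zn²⁺/Zn the anode: E°cell = +0.65 V, n = 2.
Overall reaction: Sn²⁺(aq) + Zn(s) → Sn(s) + Zn²⁺(aq); Q = [Zn²⁺]^1/[Sn²⁺]^1.
From E = E° − (0.0592/n) log Q: log Q = (E° − E)·n/0.0592 = (+0.65 − (+0.671))·2/0.0592 = -0.7095.
So 1·log[Sn²⁺] = 1·log(0.059) − log Q = -1.2291 − (-0.7095) = -0.5196; [Sn²⁺] = 10^(-0.5196) ≈ 0.30 M.

0.30 M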